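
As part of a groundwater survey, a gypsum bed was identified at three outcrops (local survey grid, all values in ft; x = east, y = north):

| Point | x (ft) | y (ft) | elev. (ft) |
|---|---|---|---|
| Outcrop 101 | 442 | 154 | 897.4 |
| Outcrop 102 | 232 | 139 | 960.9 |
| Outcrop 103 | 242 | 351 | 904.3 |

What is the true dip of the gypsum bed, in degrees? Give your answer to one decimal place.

20.9°

Two edge vectors: Outcrop 101→Outcrop 102 = (-210, -15, 63.5), Outcrop 101→Outcrop 103 = (-200, 197, 6.9).
Normal n = (Outcrop 101→Outcrop 102) × (Outcrop 101→Outcrop 103) = (-12613, -11251, -44370).
So ∂z/∂x = −n_x/n_z = −0.28427 and ∂z/∂y = −n_y/n_z = −0.25357.
Gradient magnitude |∇z| = √(a² + b²) = √(0.08081 + 0.06430) = 0.38093.
True dip = arctan(0.38093) = 20.9°, dipping toward NE (azimuth ≈ 048°).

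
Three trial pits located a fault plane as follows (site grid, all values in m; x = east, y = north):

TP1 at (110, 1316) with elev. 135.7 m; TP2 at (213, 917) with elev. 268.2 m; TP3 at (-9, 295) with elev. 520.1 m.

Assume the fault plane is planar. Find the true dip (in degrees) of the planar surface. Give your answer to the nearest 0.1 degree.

20.9°

Let the plane be z = a·x + b·y + c.
TP2−TP1: 103a − 399b = 132.5;  TP3−TP1: −119a − 1021b = 384.4.
Solving gives a = −0.11853, b = −0.36268.
Gradient magnitude |∇z| = √(a² + b²) = √(0.01405 + 0.13154) = 0.38156.
True dip = arctan(0.38156) = 20.9°, dipping toward NNE (azimuth ≈ 018°).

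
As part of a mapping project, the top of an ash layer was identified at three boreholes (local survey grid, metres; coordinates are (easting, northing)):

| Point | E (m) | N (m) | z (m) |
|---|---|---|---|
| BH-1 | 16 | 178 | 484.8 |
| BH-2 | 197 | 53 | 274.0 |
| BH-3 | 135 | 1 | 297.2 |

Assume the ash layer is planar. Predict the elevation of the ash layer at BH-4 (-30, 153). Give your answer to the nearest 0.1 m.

Let the plane be z = a·E + b·N + c.
BH-2−BH-1: 181a − 125b = −210.8;  BH-3−BH-1: 119a − 177b = −187.6.
Solving gives a = −0.80769, b = 0.51686.
Then c = 484.8 − a·16 − b·178 = 405.72.
At (-30, 153): z = 24.2 + 79.1 + 405.72 = 509.0 m.

509.0 m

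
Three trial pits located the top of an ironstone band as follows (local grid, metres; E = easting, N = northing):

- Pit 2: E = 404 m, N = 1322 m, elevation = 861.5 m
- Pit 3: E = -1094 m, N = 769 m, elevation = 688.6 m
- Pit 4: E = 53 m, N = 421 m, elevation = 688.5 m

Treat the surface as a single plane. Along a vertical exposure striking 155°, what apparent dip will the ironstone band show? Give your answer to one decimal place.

Let the plane be z = a·E + b·N + c.
Pit 3−Pit 2: −1498a − 553b = −172.9;  Pit 4−Pit 2: −351a − 901b = −173.
Solving gives a = 0.05202, b = 0.17174.
Unit vector along 155° is (sin 155°, cos 155°) = (0.4226, -0.9063).
Slope in that direction = a·(0.4226) + b·(-0.9063) = −0.13367.
Apparent dip = arctan|0.13367| = 7.6° (true dip is 10.2°, so apparent ≤ true as expected).

7.6°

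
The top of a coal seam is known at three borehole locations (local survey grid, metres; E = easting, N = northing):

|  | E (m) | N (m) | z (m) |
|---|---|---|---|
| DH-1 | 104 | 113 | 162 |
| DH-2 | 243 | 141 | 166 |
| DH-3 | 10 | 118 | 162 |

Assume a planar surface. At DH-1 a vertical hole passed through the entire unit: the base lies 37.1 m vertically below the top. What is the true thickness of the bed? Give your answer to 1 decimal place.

Let the plane be z = a·E + b·N + c.
DH-2−DH-1: 139a + 28b = 4;  DH-3−DH-1: −94a + 5b = 0.
Solving gives a = 0.00601, b = 0.11301.
|∇z| = √(a²+b²) = 0.11317, so dip δ = arctan(0.11317) = 6.46°.
True thickness = vertical thickness × cos δ = 37.1 × cos 6.46° = 36.9 m.

36.9 m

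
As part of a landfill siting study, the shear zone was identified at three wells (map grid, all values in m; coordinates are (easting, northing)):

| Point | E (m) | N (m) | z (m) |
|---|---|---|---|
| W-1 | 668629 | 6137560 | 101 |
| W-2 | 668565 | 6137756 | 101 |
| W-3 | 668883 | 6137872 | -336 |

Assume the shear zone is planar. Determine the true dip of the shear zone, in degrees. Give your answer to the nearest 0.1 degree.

52.3°

Let the plane be z = a·E + b·N + c.
W-2−W-1: −64a + 196b = 0;  W-3−W-1: 254a + 312b = −437.
Solving gives a = −1.22795, b = −0.40096.
Gradient magnitude |∇z| = √(a² + b²) = √(1.50786 + 0.16077) = 1.29176.
True dip = arctan(1.29176) = 52.3°, dipping toward ENE (azimuth ≈ 072°).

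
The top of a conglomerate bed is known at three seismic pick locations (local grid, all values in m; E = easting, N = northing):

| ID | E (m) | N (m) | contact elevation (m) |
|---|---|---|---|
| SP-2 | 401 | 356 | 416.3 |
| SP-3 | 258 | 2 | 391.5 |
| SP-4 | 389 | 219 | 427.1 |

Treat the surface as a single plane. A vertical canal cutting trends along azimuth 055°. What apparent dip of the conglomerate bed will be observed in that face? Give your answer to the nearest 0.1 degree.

17.6°

Let the plane be z = a·E + b·N + c.
SP-3−SP-2: −143a − 354b = −24.8;  SP-4−SP-2: −12a − 137b = 10.8.
Solving gives a = 0.47063, b = −0.12005.
Unit vector along 055° is (sin 55°, cos 55°) = (0.8192, 0.5736).
Slope in that direction = a·(0.8192) + b·(0.5736) = 0.31665.
Apparent dip = arctan|0.31665| = 17.6° (true dip is 25.9°, so apparent ≤ true as expected).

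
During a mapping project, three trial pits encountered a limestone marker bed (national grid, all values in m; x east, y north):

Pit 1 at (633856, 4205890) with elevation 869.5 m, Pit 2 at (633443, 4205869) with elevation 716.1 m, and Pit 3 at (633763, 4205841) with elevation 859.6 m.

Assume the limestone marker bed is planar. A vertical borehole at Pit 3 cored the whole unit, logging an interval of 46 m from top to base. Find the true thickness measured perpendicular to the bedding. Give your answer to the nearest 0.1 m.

Let the plane be z = a·x + b·y + c.
Pit 2−Pit 1: −413a − 21b = −153.4;  Pit 3−Pit 1: −93a − 49b = −9.9.
Solving gives a = 0.39973, b = −0.55663.
|∇z| = √(a²+b²) = 0.68529, so dip δ = arctan(0.68529) = 34.42°.
True thickness = vertical thickness × cos δ = 46 × cos 34.42° = 37.9 m.

37.9 m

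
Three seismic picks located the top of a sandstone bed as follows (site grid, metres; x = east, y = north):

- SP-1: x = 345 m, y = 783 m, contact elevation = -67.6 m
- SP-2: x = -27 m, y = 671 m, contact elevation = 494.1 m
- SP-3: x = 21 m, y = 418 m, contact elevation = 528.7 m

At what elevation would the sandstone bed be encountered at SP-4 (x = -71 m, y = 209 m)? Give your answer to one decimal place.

740.2 m

Two edge vectors: SP-1→SP-2 = (-372, -112, 561.7), SP-1→SP-3 = (-324, -365, 596.3).
Normal n = (SP-1→SP-2) × (SP-1→SP-3) = (138234.9, 39832.8, 99492).
So ∂z/∂x = −n_x/n_z = −1.38941 and ∂z/∂y = −n_y/n_z = −0.40036.
Intercept c from SP-1: -67.6 + 479.35 + 313.48 = 725.23.
At (-71, 209): z = 98.6 − 83.7 + 725.23 = 740.2 m.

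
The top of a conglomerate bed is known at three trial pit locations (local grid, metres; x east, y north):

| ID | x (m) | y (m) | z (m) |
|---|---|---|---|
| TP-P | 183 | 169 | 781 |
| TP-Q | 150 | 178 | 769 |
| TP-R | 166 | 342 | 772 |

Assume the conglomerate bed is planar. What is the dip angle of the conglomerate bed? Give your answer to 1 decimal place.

Two edge vectors: TP-P→TP-Q = (-33, 9, -12), TP-P→TP-R = (-17, 173, -9).
Normal n = (TP-P→TP-Q) × (TP-P→TP-R) = (1995, -93, -5556).
So ∂z/∂x = −n_x/n_z = 0.35907 and ∂z/∂y = −n_y/n_z = −0.01674.
Gradient magnitude |∇z| = √(a² + b²) = √(0.12893 + 0.00028) = 0.35946.
True dip = arctan(0.35946) = 19.8°, dipping toward W (azimuth ≈ 273°).

19.8°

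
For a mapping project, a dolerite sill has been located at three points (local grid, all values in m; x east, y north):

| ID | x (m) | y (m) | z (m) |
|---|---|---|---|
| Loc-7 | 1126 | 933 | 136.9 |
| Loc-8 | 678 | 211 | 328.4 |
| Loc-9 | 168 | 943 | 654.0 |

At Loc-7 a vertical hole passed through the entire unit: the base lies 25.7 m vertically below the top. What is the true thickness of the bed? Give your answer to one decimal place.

22.6 m

Let the plane be z = a·x + b·y + c.
Loc-8−Loc-7: −448a − 722b = 191.5;  Loc-9−Loc-7: −958a + 10b = 517.1.
Solving gives a = −0.53905, b = 0.06924.
|∇z| = √(a²+b²) = 0.54348, so dip δ = arctan(0.54348) = 28.52°.
True thickness = vertical thickness × cos δ = 25.7 × cos 28.52° = 22.6 m.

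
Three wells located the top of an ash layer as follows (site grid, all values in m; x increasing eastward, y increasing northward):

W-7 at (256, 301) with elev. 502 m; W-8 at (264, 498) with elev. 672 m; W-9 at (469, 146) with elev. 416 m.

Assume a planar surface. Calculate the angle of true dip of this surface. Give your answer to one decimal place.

Let the plane be z = a·x + b·y + c.
W-8−W-7: 8a + 197b = 170;  W-9−W-7: 213a − 155b = −86.
Solving gives a = 0.21777, b = 0.85410.
Gradient magnitude |∇z| = √(a² + b²) = √(0.04742 + 0.72949) = 0.88143.
True dip = arctan(0.88143) = 41.4°, dipping toward SSW (azimuth ≈ 194°).

41.4°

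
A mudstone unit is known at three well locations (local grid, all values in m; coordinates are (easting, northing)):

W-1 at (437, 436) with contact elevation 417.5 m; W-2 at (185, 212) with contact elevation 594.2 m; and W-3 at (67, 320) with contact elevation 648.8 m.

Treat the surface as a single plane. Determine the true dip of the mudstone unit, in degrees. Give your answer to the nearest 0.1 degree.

30.9°

Two edge vectors: W-1→W-2 = (-252, -224, 176.7), W-1→W-3 = (-370, -116, 231.3).
Normal n = (W-1→W-2) × (W-1→W-3) = (-31314, -7091.4, -53648).
So ∂z/∂E = −n_x/n_z = −0.58369 and ∂z/∂N = −n_y/n_z = −0.13218.
Gradient magnitude |∇z| = √(a² + b²) = √(0.34070 + 0.01747) = 0.59847.
True dip = arctan(0.59847) = 30.9°, dipping toward ENE (azimuth ≈ 077°).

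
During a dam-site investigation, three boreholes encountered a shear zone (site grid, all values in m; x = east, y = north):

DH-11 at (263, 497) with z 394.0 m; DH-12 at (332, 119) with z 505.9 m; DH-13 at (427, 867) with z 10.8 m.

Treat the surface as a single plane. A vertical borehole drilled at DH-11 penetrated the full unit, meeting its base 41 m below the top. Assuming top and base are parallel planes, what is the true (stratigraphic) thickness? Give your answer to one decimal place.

Two edge vectors: DH-11→DH-12 = (69, -378, 111.9), DH-11→DH-13 = (164, 370, -383.2).
Normal n = (DH-11→DH-12) × (DH-11→DH-13) = (103446.6, 44792.4, 87522).
So ∂z/∂x = −n_x/n_z = −1.18195 and ∂z/∂y = −n_y/n_z = −0.51178.
|∇z| = √(a²+b²) = 1.28799, so dip δ = arctan(1.28799) = 52.17°.
True thickness = vertical thickness × cos δ = 41 × cos 52.17° = 25.1 m.

25.1 m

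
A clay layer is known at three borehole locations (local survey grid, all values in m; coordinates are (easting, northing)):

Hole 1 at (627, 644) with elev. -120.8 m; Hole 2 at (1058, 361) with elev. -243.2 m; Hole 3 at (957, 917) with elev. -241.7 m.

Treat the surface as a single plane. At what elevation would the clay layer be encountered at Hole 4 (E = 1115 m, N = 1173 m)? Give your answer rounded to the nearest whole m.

Two edge vectors: Hole 1→Hole 2 = (431, -283, -122.4), Hole 1→Hole 3 = (330, 273, -120.9).
Normal n = (Hole 1→Hole 2) × (Hole 1→Hole 3) = (67629.9, 11715.9, 211053).
So ∂z/∂E = −n_x/n_z = −0.32044 and ∂z/∂N = −n_y/n_z = −0.05551.
Intercept c from Hole 1: -120.8 + 200.92 + 35.75 = 115.87.
At (1115, 1173): z = −357.3 − 65.1 + 115.87 = -306.5 m.

-307 m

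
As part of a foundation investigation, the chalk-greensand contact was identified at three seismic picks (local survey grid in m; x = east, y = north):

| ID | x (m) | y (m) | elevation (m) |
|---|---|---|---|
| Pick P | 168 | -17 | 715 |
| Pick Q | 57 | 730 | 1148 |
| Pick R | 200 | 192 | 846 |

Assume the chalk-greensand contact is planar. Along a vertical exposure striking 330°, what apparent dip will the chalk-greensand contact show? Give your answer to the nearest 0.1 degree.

Let the plane be z = a·x + b·y + c.
Pick Q−Pick P: −111a + 747b = 433;  Pick R−Pick P: 32a + 209b = 131.
Solving gives a = 0.15625, b = 0.60287.
Unit vector along 330° is (sin 330°, cos 330°) = (-0.5000, 0.8660).
Slope in that direction = a·(-0.5000) + b·(0.8660) = 0.44397.
Apparent dip = arctan|0.44397| = 23.9° (true dip is 31.9°, so apparent ≤ true as expected).

23.9°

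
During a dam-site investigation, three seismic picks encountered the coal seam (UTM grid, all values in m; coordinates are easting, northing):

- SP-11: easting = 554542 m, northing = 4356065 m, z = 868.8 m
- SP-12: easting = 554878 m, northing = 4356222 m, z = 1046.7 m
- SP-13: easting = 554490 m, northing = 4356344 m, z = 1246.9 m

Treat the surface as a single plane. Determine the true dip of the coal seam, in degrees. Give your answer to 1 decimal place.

53.3°

Let the plane be z = a·easting + b·northing + c.
SP-12−SP-11: 336a + 157b = 177.9;  SP-13−SP-11: −52a + 279b = 378.1.
Solving gives a = −0.09545, b = 1.33741.
Gradient magnitude |∇z| = √(a² + b²) = √(0.00911 + 1.78866) = 1.34081.
True dip = arctan(1.34081) = 53.3°, dipping toward S (azimuth ≈ 176°).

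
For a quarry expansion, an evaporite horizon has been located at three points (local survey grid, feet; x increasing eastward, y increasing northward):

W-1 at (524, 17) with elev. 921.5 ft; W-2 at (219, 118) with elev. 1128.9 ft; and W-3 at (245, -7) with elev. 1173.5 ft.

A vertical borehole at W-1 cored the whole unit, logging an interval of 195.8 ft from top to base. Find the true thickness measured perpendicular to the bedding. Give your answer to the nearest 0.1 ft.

Two edge vectors: W-1→W-2 = (-305, 101, 207.4), W-1→W-3 = (-279, -24, 252).
Normal n = (W-1→W-2) × (W-1→W-3) = (30429.6, 18995.4, 35499).
So ∂z/∂x = −n_x/n_z = −0.85720 and ∂z/∂y = −n_y/n_z = −0.53510.
|∇z| = √(a²+b²) = 1.01050, so dip δ = arctan(1.01050) = 45.30°.
True thickness = vertical thickness × cos δ = 195.8 × cos 45.30° = 137.7 ft.

137.7 ft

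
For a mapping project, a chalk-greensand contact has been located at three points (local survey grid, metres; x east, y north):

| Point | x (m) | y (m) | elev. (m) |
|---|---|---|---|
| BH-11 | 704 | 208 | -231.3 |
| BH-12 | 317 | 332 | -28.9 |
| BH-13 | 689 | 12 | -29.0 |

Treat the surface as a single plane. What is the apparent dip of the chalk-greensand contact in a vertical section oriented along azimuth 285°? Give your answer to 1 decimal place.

29.0°

Let the plane be z = a·x + b·y + c.
BH-12−BH-11: −387a + 124b = 202.4;  BH-13−BH-11: −15a − 196b = 202.3.
Solving gives a = −0.83328, b = −0.96837.
Unit vector along 285° is (sin 285°, cos 285°) = (-0.9659, 0.2588).
Slope in that direction = a·(-0.9659) + b·(0.2588) = 0.55425.
Apparent dip = arctan|0.55425| = 29.0° (true dip is 51.9°, so apparent ≤ true as expected).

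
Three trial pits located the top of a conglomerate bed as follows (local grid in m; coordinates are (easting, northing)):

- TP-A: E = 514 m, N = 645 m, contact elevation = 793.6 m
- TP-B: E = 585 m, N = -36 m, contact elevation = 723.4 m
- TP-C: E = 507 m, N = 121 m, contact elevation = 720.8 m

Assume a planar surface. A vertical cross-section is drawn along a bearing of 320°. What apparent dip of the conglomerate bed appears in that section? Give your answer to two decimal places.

Let the plane be z = a·E + b·N + c.
TP-B−TP-A: 71a − 681b = −70.2;  TP-C−TP-A: −7a − 524b = −72.8.
Solving gives a = 0.30478, b = 0.13486.
Unit vector along 320° is (sin 320°, cos 320°) = (-0.6428, 0.7660).
Slope in that direction = a·(-0.6428) + b·(0.7660) = −0.09260.
Apparent dip = arctan|0.09260| = 5.29° (true dip is 18.4°, so apparent ≤ true as expected).

5.29°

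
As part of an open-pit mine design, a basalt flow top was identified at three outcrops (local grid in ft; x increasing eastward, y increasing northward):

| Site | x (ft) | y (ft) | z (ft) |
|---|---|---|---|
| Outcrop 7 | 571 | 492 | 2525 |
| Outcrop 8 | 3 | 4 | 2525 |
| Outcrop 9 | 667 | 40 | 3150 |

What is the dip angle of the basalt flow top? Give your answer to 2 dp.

Let the plane be z = a·x + b·y + c.
Outcrop 8−Outcrop 7: −568a − 488b = 0;  Outcrop 9−Outcrop 7: 96a − 452b = 625.
Solving gives a = 1.00466, b = −1.16936.
Gradient magnitude |∇z| = √(a² + b²) = √(1.00935 + 1.36741) = 1.54167.
True dip = arctan(1.54167) = 57.03°, dipping toward NW (azimuth ≈ 319°).

57.03°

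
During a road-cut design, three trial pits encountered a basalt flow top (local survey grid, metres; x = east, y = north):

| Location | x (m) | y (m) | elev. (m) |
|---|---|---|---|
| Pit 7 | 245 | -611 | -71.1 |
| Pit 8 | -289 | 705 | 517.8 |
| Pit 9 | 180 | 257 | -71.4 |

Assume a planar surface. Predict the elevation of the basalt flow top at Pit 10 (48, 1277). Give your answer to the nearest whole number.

Two edge vectors: Pit 7→Pit 8 = (-534, 1316, 588.9), Pit 7→Pit 9 = (-65, 868, -0.3).
Normal n = (Pit 7→Pit 8) × (Pit 7→Pit 9) = (-511560, -38438.7, -377972).
So ∂z/∂x = −n_x/n_z = −1.35343 and ∂z/∂y = −n_y/n_z = −0.10170.
Intercept c from Pit 7: -71.1 + 331.59 − 62.14 = 198.35.
At (48, 1277): z = −65.0 − 129.9 + 198.35 = 3.5 m.

4 m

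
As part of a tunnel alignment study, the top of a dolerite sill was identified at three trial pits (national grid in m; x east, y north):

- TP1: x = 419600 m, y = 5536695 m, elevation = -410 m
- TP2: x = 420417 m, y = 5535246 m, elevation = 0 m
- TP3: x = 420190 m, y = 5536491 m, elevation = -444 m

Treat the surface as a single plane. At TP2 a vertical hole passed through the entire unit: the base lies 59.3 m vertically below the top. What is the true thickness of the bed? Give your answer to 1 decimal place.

54.3 m

Let the plane be z = a·x + b·y + c.
TP2−TP1: 817a − 1449b = 410;  TP3−TP1: 590a − 204b = −34.
Solving gives a = −0.19311, b = −0.39184.
|∇z| = √(a²+b²) = 0.43684, so dip δ = arctan(0.43684) = 23.60°.
True thickness = vertical thickness × cos δ = 59.3 × cos 23.60° = 54.3 m.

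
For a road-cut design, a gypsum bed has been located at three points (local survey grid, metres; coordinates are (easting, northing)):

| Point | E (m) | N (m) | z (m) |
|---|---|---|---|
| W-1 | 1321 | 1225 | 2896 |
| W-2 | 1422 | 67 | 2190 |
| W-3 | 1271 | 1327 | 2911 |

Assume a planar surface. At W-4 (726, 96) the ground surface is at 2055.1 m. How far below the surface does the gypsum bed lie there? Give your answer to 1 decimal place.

Let the plane be z = a·E + b·N + c.
W-2−W-1: 101a − 1158b = −706;  W-3−W-1: −50a + 102b = 15.
Solving gives a = 1.147989, b = 0.709799.
Then c = 2896 − a·1321 − b·1225 = 510.00.
At (726, 96): z_contact = 833.44 + 68.14 + 510.00 = 1411.58 m.
Depth below ground = 2055.1 − 1411.58 = 643.5 m.

643.5 m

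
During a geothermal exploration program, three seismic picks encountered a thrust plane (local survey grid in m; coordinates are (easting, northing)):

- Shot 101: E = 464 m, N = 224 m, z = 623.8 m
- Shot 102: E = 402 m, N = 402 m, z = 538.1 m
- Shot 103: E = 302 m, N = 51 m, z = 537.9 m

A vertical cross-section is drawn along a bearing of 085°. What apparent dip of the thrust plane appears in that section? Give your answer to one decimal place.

Let the plane be z = a·E + b·N + c.
Shot 102−Shot 101: −62a + 178b = −85.7;  Shot 103−Shot 101: −162a − 173b = −85.9.
Solving gives a = 0.76124, b = −0.21631.
Unit vector along 085° is (sin 85°, cos 85°) = (0.9962, 0.0872).
Slope in that direction = a·(0.9962) + b·(0.0872) = 0.73949.
Apparent dip = arctan|0.73949| = 36.5° (true dip is 38.4°, so apparent ≤ true as expected).

36.5°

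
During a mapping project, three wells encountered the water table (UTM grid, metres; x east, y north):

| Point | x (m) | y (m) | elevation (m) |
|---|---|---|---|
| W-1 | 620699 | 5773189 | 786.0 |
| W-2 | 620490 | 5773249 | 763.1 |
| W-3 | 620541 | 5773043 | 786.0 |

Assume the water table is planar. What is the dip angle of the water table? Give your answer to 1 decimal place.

Two edge vectors: W-1→W-2 = (-209, 60, -22.9), W-1→W-3 = (-158, -146, 0).
Normal n = (W-1→W-2) × (W-1→W-3) = (-3343.4, 3618.2, 39994).
So ∂z/∂x = −n_x/n_z = 0.08360 and ∂z/∂y = −n_y/n_z = −0.09047.
Gradient magnitude |∇z| = √(a² + b²) = √(0.00699 + 0.00818) = 0.12318.
True dip = arctan(0.12318) = 7.0°, dipping toward NW (azimuth ≈ 317°).

7.0°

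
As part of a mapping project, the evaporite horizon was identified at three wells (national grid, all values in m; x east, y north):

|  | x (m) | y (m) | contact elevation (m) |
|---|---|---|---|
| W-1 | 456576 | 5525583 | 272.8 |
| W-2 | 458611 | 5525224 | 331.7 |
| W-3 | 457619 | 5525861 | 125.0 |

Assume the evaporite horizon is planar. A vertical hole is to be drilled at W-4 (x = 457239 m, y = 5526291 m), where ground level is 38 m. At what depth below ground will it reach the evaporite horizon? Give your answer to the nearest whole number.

64 m

Two edge vectors: W-1→W-2 = (2035, -359, 58.9), W-1→W-3 = (1043, 278, -147.8).
Normal n = (W-1→W-2) × (W-1→W-3) = (36686, 362205.7, 940167).
So ∂z/∂x = −n_x/n_z = −0.03902073 and ∂z/∂y = −n_y/n_z = −0.38525677.
Intercept c from W-1: 272.8 + 17815.93 + 2128768.25 = 2146856.98.
At (457239, 5526291): z_contact = −17841.8 − 2129041.0 + 2146856.98 = -25.8 m.
Depth below ground = 38 − (-25.8) = 64 m.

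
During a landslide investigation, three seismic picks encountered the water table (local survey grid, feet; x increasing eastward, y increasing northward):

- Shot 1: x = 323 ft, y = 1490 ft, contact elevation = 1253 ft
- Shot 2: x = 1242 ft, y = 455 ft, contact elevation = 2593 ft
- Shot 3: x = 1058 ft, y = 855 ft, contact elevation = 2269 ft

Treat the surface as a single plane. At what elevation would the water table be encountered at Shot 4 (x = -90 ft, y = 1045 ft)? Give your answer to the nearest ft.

Two edge vectors: Shot 1→Shot 2 = (919, -1035, 1340), Shot 1→Shot 3 = (735, -635, 1016).
Normal n = (Shot 1→Shot 2) × (Shot 1→Shot 3) = (-200660, 51196, 177160).
So ∂z/∂x = −n_x/n_z = 1.13265 and ∂z/∂y = −n_y/n_z = −0.28898.
Intercept c from Shot 1: 1253 − 365.85 + 430.58 = 1317.74.
At (-90, 1045): z = −101.9 − 302.0 + 1317.74 = 913.8 ft.

914 ft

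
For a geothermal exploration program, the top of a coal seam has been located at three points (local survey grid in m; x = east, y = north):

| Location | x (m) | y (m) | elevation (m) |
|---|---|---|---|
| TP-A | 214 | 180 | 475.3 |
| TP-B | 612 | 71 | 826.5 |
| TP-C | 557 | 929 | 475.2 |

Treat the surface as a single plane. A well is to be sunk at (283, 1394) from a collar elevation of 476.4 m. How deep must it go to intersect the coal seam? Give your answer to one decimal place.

383.0 m

Let the plane be z = a·x + b·y + c.
TP-B−TP-A: 398a − 109b = 351.2;  TP-C−TP-A: 343a + 749b = −0.1.
Solving gives a = 0.784043, b = −0.359181.
Then c = 475.3 − a·214 − b·180 = 372.17.
At (283, 1394): z_contact = 221.88 − 500.70 + 372.17 = 93.35 m.
Depth below ground = 476.4 − 93.35 = 383.0 m.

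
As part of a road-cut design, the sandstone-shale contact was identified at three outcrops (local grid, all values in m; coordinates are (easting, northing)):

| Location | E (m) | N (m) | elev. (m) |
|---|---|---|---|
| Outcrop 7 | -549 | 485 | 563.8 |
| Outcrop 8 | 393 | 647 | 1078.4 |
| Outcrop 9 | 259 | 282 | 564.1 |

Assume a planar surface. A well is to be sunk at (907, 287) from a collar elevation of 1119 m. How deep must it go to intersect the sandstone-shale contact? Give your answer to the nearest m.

Two edge vectors: Outcrop 7→Outcrop 8 = (942, 162, 514.6), Outcrop 7→Outcrop 9 = (808, -203, 0.3).
Normal n = (Outcrop 7→Outcrop 8) × (Outcrop 7→Outcrop 9) = (104512.4, 415514.2, -322122).
So ∂z/∂E = −n_x/n_z = 0.32445 and ∂z/∂N = −n_y/n_z = 1.28993.
Intercept c from Outcrop 7: 563.8 + 178.12 − 625.62 = 116.31.
At (907, 287): z_contact = 294.3 + 370.2 + 116.31 = 780.8 m.
Depth below ground = 1119 − 780.8 = 338 m.

338 m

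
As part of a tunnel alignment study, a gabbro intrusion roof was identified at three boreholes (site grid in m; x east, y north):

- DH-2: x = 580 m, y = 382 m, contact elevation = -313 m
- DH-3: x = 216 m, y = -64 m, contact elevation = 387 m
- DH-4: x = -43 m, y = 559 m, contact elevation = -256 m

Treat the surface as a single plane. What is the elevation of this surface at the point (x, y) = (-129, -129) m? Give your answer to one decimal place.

Let the plane be z = a·x + b·y + c.
DH-3−DH-2: −364a − 446b = 700;  DH-4−DH-2: −623a + 177b = 57.
Solving gives a = −0.43625, b = −1.21346.
Then c = -313 − a·580 − b·382 = 403.57.
At (-129, -129): z = 56.3 + 156.5 + 403.57 = 616.4 m.

616.4 m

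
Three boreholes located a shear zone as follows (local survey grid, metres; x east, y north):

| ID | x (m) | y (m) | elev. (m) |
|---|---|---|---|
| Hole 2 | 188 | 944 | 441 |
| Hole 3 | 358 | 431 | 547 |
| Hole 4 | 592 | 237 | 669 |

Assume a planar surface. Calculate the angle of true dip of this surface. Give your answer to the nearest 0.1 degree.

25.9°

Let the plane be z = a·x + b·y + c.
Hole 3−Hole 2: 170a − 513b = 106;  Hole 4−Hole 2: 404a − 707b = 228.
Solving gives a = 0.48267, b = −0.04668.
Gradient magnitude |∇z| = √(a² + b²) = √(0.23297 + 0.00218) = 0.48492.
True dip = arctan(0.48492) = 25.9°, dipping toward W (azimuth ≈ 276°).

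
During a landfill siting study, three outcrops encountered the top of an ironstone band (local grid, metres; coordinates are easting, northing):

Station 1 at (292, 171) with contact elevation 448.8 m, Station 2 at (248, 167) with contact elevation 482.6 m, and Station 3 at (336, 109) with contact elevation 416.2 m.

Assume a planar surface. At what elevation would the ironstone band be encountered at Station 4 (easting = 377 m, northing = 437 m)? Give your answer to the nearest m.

379 m

Let the plane be z = a·easting + b·northing + c.
Station 2−Station 1: −44a − 4b = 33.8;  Station 3−Station 1: 44a − 62b = −32.6.
Solving gives a = −0.76653, b = −0.01818.
Then c = 448.8 − a·292 − b·171 = 675.74.
At (377, 437): z = −289.0 − 7.9 + 675.74 = 378.8 m.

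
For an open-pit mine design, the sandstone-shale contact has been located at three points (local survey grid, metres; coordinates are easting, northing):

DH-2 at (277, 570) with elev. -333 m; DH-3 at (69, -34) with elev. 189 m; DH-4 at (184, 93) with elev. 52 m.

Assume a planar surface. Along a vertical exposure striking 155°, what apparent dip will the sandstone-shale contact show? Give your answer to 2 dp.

Two edge vectors: DH-2→DH-3 = (-208, -604, 522), DH-2→DH-4 = (-93, -477, 385).
Normal n = (DH-2→DH-3) × (DH-2→DH-4) = (16454, 31534, 43044).
So ∂z/∂easting = −n_x/n_z = −0.38226 and ∂z/∂northing = −n_y/n_z = −0.73260.
Unit vector along 155° is (sin 155°, cos 155°) = (0.4226, -0.9063).
Slope in that direction = a·(0.4226) + b·(-0.9063) = 0.50241.
Apparent dip = arctan|0.50241| = 26.68° (true dip is 39.6°, so apparent ≤ true as expected).

26.68°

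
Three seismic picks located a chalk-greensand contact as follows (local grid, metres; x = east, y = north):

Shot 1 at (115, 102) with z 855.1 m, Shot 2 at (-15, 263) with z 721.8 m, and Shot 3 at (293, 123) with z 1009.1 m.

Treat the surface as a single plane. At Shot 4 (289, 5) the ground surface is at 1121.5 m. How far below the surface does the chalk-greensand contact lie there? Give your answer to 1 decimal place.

Let the plane be z = a·x + b·y + c.
Shot 2−Shot 1: −130a + 161b = −133.3;  Shot 3−Shot 1: 178a + 21b = 154.
Solving gives a = 0.87910, b = −0.11812.
Then c = 855.1 − a·115 − b·102 = 766.05.
At (289, 5): z_contact = 254.06 − 0.59 + 766.05 = 1019.52 m.
Depth below ground = 1121.5 − 1019.52 = 102.0 m.

102.0 m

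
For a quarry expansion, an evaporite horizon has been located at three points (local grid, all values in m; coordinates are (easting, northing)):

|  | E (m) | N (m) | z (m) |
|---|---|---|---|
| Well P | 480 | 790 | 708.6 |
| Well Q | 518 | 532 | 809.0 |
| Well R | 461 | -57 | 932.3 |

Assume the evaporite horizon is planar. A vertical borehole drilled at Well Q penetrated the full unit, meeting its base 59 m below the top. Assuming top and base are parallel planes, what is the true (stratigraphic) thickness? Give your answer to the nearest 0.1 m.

Two edge vectors: Well P→Well Q = (38, -258, 100.4), Well P→Well R = (-19, -847, 223.7).
Normal n = (Well P→Well Q) × (Well P→Well R) = (27324.2, -10408.2, -37088).
So ∂z/∂E = −n_x/n_z = 0.73674 and ∂z/∂N = −n_y/n_z = −0.28064.
|∇z| = √(a²+b²) = 0.78838, so dip δ = arctan(0.78838) = 38.25°.
True thickness = vertical thickness × cos δ = 59 × cos 38.25° = 46.3 m.

46.3 m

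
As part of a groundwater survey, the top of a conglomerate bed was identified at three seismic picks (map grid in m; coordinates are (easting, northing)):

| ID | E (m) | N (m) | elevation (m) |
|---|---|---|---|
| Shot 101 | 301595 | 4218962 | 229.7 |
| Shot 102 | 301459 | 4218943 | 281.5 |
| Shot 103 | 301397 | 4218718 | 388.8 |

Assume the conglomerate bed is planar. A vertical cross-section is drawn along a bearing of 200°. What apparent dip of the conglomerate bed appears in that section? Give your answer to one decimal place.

Two edge vectors: Shot 101→Shot 102 = (-136, -19, 51.8), Shot 101→Shot 103 = (-198, -244, 159.1).
Normal n = (Shot 101→Shot 102) × (Shot 101→Shot 103) = (9616.3, 11381.2, 29422).
So ∂z/∂E = −n_x/n_z = −0.32684 and ∂z/∂N = −n_y/n_z = −0.38683.
Unit vector along 200° is (sin 200°, cos 200°) = (-0.3420, -0.9397).
Slope in that direction = a·(-0.3420) + b·(-0.9397) = 0.47528.
Apparent dip = arctan|0.47528| = 25.4° (true dip is 26.9°, so apparent ≤ true as expected).

25.4°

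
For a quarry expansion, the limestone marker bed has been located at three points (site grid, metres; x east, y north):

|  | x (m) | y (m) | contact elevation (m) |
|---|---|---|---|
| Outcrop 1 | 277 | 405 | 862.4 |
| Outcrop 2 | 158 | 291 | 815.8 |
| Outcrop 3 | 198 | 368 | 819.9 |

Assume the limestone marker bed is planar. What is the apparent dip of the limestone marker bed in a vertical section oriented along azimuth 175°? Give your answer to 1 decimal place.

19.6°

Let the plane be z = a·x + b·y + c.
Outcrop 2−Outcrop 1: −119a − 114b = −46.6;  Outcrop 3−Outcrop 1: −79a − 37b = −42.5.
Solving gives a = 0.67799, b = −0.29896.
Unit vector along 175° is (sin 175°, cos 175°) = (0.0872, -0.9962).
Slope in that direction = a·(0.0872) + b·(-0.9962) = 0.35691.
Apparent dip = arctan|0.35691| = 19.6° (true dip is 36.5°, so apparent ≤ true as expected).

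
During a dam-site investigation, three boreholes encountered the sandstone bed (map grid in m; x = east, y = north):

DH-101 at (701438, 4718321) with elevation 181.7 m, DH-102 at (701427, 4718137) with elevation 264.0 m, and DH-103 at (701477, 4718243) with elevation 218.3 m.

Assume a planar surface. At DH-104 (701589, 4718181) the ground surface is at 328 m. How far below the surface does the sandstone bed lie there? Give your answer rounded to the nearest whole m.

Two edge vectors: DH-101→DH-102 = (-11, -184, 82.3), DH-101→DH-103 = (39, -78, 36.6).
Normal n = (DH-101→DH-102) × (DH-101→DH-103) = (-315, 3612.3, 8034).
So ∂z/∂x = −n_x/n_z = 0.03920836 and ∂z/∂y = −n_y/n_z = −0.44962659.
Intercept c from DH-101: 181.7 − 27502.24 + 2121482.57 = 2094162.03.
At (701589, 4718181): z_contact = 27508.2 − 2121419.6 + 2094162.03 = 250.6 m.
Depth below ground = 328 − 250.6 = 77 m.

77 m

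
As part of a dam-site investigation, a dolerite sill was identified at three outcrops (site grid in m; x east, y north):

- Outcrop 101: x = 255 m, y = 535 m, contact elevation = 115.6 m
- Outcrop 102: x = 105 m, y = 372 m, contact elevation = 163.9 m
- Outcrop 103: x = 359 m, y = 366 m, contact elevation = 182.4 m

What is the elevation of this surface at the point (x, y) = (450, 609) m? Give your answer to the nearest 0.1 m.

Two edge vectors: Outcrop 101→Outcrop 102 = (-150, -163, 48.3), Outcrop 101→Outcrop 103 = (104, -169, 66.8).
Normal n = (Outcrop 101→Outcrop 102) × (Outcrop 101→Outcrop 103) = (-2725.7, 15043.2, 42302).
So ∂z/∂x = −n_x/n_z = 0.06443 and ∂z/∂y = −n_y/n_z = −0.35561.
Intercept c from Outcrop 101: 115.6 − 16.43 + 190.25 = 289.42.
At (450, 609): z = 29.0 − 216.6 + 289.42 = 101.8 m.

101.8 m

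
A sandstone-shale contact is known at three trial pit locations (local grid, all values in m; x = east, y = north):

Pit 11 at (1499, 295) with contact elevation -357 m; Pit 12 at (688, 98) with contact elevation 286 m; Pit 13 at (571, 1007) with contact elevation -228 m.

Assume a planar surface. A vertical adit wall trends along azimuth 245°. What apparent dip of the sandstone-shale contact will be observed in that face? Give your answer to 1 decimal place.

Two edge vectors: Pit 11→Pit 12 = (-811, -197, 643), Pit 11→Pit 13 = (-928, 712, 129).
Normal n = (Pit 11→Pit 12) × (Pit 11→Pit 13) = (-483229, -492085, -760248).
So ∂z/∂x = −n_x/n_z = −0.63562 and ∂z/∂y = −n_y/n_z = −0.64727.
Unit vector along 245° is (sin 245°, cos 245°) = (-0.9063, -0.4226).
Slope in that direction = a·(-0.9063) + b·(-0.4226) = 0.84962.
Apparent dip = arctan|0.84962| = 40.4° (true dip is 42.2°, so apparent ≤ true as expected).

40.4°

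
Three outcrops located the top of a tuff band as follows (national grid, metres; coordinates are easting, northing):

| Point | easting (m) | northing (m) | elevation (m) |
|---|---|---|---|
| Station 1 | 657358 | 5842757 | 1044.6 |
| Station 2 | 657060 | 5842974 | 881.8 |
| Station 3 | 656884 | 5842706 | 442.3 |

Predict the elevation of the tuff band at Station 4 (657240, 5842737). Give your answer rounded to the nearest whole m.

888 m

Let the plane be z = a·easting + b·northing + c.
Station 2−Station 1: −298a + 217b = −162.8;  Station 3−Station 1: −474a − 51b = −602.3.
Solving gives a = 1.17742343, b = 0.86669208.
Then c = 1044.6 − a·657358 − b·5842757 = −5836815.32.
At (657240, 5842737): z = 773849.8 + 5063853.9 − 5836815.32 = 888.3 m.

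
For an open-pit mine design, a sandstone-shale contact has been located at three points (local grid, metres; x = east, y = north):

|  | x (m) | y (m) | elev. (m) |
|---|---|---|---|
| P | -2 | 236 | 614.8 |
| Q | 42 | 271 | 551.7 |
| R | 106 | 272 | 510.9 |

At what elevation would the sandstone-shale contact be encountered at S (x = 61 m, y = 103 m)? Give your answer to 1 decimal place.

Two edge vectors: P→Q = (44, 35, -63.1), P→R = (108, 36, -103.9).
Normal n = (P→Q) × (P→R) = (-1364.9, -2243.2, -2196).
So ∂z/∂x = −n_x/n_z = −0.62154 and ∂z/∂y = −n_y/n_z = −1.02149.
Intercept c from P: 614.8 − 1.24 + 241.07 = 854.63.
At (61, 103): z = −37.9 − 105.2 + 854.63 = 711.5 m.

711.5 m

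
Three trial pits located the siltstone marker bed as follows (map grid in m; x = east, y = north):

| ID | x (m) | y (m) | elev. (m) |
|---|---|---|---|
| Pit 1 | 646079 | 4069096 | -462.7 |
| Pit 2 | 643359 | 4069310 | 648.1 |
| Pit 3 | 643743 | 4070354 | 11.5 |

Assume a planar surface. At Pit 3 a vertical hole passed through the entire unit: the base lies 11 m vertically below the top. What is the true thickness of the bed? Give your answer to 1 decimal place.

Two edge vectors: Pit 1→Pit 2 = (-2720, 214, 1110.8), Pit 1→Pit 3 = (-2336, 1258, 474.2).
Normal n = (Pit 1→Pit 2) × (Pit 1→Pit 3) = (-1295907.6, -1305004.8, -2921856).
So ∂z/∂x = −n_x/n_z = −0.44352 and ∂z/∂y = −n_y/n_z = −0.44664.
|∇z| = √(a²+b²) = 0.62944, so dip δ = arctan(0.62944) = 32.19°.
True thickness = vertical thickness × cos δ = 11 × cos 32.19° = 9.3 m.

9.3 m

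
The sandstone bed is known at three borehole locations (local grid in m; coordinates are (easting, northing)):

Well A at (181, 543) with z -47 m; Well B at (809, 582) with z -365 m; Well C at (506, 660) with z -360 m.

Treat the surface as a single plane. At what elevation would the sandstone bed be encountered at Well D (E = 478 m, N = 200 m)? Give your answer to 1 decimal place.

Let the plane be z = a·E + b·N + c.
Well B−Well A: 628a + 39b = −318;  Well C−Well A: 325a + 117b = −313.
Solving gives a = −0.41116, b = −1.53310.
Then c = -47 − a·181 − b·543 = 859.89.
At (478, 200): z = −196.5 − 306.6 + 859.89 = 356.7 m.

356.7 m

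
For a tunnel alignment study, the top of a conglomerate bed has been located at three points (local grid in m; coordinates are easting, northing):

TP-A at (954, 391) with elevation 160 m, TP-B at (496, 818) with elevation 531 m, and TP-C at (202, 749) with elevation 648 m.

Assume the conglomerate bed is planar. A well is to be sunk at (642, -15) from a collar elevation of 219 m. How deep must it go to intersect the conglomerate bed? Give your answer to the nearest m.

52 m

Let the plane be z = a·easting + b·northing + c.
TP-B−TP-A: −458a + 427b = 371;  TP-C−TP-A: −752a + 358b = 488.
Solving gives a = −0.48083, b = 0.35311.
Then c = 160 − a·954 − b·391 = 480.65.
At (642, -15): z_contact = −308.7 − 5.3 + 480.65 = 166.7 m.
Depth below ground = 219 − 166.7 = 52 m.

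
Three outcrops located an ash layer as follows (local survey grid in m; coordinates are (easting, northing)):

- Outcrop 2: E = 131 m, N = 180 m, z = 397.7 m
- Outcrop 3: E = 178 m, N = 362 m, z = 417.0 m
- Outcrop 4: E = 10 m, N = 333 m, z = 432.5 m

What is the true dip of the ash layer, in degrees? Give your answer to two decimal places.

Two edge vectors: Outcrop 2→Outcrop 3 = (47, 182, 19.3), Outcrop 2→Outcrop 4 = (-121, 153, 34.8).
Normal n = (Outcrop 2→Outcrop 3) × (Outcrop 2→Outcrop 4) = (3380.7, -3970.9, 29213).
So ∂z/∂E = −n_x/n_z = −0.11573 and ∂z/∂N = −n_y/n_z = 0.13593.
Gradient magnitude |∇z| = √(a² + b²) = √(0.01339 + 0.01848) = 0.17852.
True dip = arctan(0.17852) = 10.12°, dipping toward SE (azimuth ≈ 140°).

10.12°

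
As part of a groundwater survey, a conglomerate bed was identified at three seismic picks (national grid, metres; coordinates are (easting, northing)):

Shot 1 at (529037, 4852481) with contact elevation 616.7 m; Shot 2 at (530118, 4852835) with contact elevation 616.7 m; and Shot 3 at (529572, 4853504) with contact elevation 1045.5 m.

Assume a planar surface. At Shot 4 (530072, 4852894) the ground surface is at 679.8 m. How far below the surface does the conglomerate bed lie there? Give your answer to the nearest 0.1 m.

25.6 m

Let the plane be z = a·E + b·N + c.
Shot 2−Shot 1: 1081a + 354b = 0;  Shot 3−Shot 1: 535a + 1023b = 428.8.
Solving gives a = −0.165629757, b = 0.505779003.
Then c = 616.7 − a·529037 − b·4852481 = −2366042.03.
At (530072, 4852894): z_contact = −87795.70 + 2454491.89 − 2366042.03 = 654.16 m.
Depth below ground = 679.8 − 654.16 = 25.6 m.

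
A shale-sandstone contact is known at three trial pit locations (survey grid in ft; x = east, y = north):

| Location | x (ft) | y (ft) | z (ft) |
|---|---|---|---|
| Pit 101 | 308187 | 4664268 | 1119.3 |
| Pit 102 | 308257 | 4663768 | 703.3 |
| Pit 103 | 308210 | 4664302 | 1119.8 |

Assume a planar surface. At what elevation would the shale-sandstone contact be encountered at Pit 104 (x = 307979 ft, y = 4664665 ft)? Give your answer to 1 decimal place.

Let the plane be z = a·x + b·y + c.
Pit 102−Pit 101: 70a − 500b = −416;  Pit 103−Pit 101: 23a + 34b = 0.5.
Solving gives a = −1.001008646, b = 0.691858790.
Then c = 1119.3 − a·308187 − b·4664268 = −2917397.66.
At (307979, 4664665): z = −308289.6 + 3227289.5 − 2917397.66 = 1602.2 ft.

1602.2 ft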